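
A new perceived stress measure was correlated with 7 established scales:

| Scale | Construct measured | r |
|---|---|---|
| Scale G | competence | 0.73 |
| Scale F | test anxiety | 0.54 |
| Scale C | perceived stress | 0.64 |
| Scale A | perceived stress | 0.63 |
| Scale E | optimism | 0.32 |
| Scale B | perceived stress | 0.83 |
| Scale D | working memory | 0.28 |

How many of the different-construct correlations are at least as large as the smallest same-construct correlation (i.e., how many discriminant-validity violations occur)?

Convergent (same construct = perceived stress): Scale C, Scale A, Scale B.
Smallest convergent = 0.63. Discriminant values: 0.73, 0.54, 0.32, 0.28; count ≥ 0.63 → 1.

1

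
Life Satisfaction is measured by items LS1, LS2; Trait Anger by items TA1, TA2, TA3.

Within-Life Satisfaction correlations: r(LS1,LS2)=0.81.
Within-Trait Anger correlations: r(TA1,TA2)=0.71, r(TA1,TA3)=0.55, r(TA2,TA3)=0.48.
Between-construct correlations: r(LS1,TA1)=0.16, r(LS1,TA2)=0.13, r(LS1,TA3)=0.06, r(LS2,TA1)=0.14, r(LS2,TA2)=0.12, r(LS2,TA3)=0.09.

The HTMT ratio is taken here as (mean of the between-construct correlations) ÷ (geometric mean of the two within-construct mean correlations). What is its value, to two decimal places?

0.17

Mean heterotrait r = 0.70/6 = 0.1167.
Mean within-LS = 0.81/1 = 0.8100; mean within-TA = 1.74/3 = 0.5800.
Geometric mean = √(0.8100 × 0.5800) = 0.6854.
HTMT = 0.1167 / 0.6854 = 0.17.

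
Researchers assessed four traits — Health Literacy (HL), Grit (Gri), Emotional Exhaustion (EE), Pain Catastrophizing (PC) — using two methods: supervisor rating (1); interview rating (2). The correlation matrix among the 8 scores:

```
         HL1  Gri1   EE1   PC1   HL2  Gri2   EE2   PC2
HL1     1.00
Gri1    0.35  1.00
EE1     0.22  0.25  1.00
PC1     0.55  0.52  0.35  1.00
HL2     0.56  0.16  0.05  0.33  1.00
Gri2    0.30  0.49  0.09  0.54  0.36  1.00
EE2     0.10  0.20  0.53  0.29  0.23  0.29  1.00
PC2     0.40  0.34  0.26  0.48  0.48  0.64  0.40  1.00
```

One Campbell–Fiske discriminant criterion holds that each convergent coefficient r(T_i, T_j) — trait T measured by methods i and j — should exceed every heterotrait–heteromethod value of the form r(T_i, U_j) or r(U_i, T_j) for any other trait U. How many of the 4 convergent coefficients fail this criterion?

2

Convergent coefficients and their comparison sets:
HL (methods 1·2): 0.56 vs {0.30, 0.16, 0.10, 0.05, 0.40, 0.33} → pass.
Gri (methods 1·2): 0.49 vs {0.16, 0.30, 0.20, 0.09, 0.34, 0.54} → fail.
EE (methods 1·2): 0.53 vs {0.05, 0.10, 0.09, 0.20, 0.26, 0.29} → pass.
PC (methods 1·2): 0.48 vs {0.33, 0.40, 0.54, 0.34, 0.29, 0.26} → fail.
2 of 4 fail.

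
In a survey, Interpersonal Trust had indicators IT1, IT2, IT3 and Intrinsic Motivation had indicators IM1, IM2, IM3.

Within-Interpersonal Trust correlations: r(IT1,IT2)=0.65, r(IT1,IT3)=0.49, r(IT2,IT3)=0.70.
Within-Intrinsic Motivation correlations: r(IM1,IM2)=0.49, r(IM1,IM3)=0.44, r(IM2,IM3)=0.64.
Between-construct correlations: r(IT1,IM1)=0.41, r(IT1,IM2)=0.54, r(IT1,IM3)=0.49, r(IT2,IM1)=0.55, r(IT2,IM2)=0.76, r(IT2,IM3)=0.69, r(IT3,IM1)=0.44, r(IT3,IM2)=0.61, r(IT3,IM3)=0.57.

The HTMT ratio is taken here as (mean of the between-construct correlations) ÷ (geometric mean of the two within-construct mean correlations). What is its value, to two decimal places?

0.99

Mean heterotrait r = 5.06/9 = 0.5622.
Mean within-IT = 1.84/3 = 0.6133; mean within-IM = 1.57/3 = 0.5233.
Geometric mean = √(0.6133 × 0.5233) = 0.5665.
HTMT = 0.5622 / 0.5665 = 0.99.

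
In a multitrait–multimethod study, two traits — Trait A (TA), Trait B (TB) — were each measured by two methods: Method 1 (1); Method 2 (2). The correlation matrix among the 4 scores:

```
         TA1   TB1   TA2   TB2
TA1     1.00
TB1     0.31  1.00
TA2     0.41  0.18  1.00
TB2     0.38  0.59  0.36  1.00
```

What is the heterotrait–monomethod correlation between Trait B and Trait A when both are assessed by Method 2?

0.36

Different traits, same method: r(TB2, TA2) = 0.36.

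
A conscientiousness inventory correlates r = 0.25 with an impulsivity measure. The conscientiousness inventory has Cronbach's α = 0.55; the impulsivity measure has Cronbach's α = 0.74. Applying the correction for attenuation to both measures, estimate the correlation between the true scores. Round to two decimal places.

0.39

r_true = r_obs / √(r_xx · r_yy) = 0.25 / √(0.55 × 0.74) = 0.25 / √0.4070 = 0.25 / 0.6380 ≈ 0.39.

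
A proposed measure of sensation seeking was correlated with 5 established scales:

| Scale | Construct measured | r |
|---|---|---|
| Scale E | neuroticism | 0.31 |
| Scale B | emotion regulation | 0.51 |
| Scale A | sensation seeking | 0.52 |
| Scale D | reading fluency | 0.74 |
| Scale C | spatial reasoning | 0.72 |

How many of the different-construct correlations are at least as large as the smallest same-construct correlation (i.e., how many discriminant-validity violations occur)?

2

Convergent (same construct = sensation seeking): Scale A.
Smallest convergent = 0.52. Discriminant values: 0.31, 0.51, 0.74, 0.72; count ≥ 0.52 → 2.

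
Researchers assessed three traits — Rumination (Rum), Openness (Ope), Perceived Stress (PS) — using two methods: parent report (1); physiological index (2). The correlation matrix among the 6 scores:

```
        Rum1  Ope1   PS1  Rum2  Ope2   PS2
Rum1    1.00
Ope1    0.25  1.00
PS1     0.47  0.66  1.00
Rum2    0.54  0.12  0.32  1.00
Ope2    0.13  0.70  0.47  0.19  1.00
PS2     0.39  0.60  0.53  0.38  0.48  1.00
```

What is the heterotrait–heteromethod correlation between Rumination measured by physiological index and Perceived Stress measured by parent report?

Different traits and methods: r(Rum2, PS1) = 0.32.

0.32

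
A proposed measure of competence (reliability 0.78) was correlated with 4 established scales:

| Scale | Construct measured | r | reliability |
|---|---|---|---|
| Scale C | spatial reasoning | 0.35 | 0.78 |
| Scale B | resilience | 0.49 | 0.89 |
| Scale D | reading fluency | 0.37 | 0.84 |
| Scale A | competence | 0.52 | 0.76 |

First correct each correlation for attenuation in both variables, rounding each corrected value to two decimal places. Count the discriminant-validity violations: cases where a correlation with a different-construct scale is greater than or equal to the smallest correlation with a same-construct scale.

Disattenuated r (r / √(r_scale · r_new)):
  Scale C (disc): 0.35 / √(0.78·0.78) = 0.45
  Scale B (disc): 0.49 / √(0.89·0.78) = 0.59
  Scale D (disc): 0.37 / √(0.84·0.78) = 0.46
  Scale A (conv): 0.52 / √(0.76·0.78) = 0.68
Smallest convergent = 0.68. Discriminant values: 0.45, 0.59, 0.46; count ≥ 0.68 → 0.

0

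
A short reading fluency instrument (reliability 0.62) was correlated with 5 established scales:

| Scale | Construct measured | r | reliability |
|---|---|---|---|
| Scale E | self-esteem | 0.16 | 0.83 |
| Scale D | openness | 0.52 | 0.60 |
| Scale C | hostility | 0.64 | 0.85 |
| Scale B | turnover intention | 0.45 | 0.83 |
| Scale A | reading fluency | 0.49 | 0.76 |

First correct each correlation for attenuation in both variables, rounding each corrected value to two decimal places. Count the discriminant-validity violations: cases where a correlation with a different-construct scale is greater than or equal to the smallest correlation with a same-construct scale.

Disattenuated r (r / √(r_scale · r_new)):
  Scale E (disc): 0.16 / √(0.83·0.62) = 0.22
  Scale D (disc): 0.52 / √(0.60·0.62) = 0.85
  Scale C (disc): 0.64 / √(0.85·0.62) = 0.88
  Scale B (disc): 0.45 / √(0.83·0.62) = 0.63
  Scale A (conv): 0.49 / √(0.76·0.62) = 0.71
Smallest convergent = 0.71. Discriminant values: 0.22, 0.85, 0.88, 0.63; count ≥ 0.71 → 2.

2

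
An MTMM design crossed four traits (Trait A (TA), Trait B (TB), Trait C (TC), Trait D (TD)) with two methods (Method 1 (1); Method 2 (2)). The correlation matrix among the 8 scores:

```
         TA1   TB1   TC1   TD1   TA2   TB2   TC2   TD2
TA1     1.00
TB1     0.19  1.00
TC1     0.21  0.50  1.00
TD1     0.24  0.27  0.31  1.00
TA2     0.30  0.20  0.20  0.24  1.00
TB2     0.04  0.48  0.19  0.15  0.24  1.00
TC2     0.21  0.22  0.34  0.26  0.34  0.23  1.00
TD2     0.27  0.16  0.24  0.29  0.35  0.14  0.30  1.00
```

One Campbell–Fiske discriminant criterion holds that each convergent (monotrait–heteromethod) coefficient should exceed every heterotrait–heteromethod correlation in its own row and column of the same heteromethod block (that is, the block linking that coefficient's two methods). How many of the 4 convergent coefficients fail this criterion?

Checking each validity diagonal entry against its comparison values:
TA (methods 1·2): 0.30 vs {0.04, 0.20, 0.21, 0.20, 0.27, 0.24} → pass.
TB (methods 1·2): 0.48 vs {0.20, 0.04, 0.22, 0.19, 0.16, 0.15} → pass.
TC (methods 1·2): 0.34 vs {0.20, 0.21, 0.19, 0.22, 0.24, 0.26} → pass.
TD (methods 1·2): 0.29 vs {0.24, 0.27, 0.15, 0.16, 0.26, 0.24} → pass.
0 of 4 fail.

0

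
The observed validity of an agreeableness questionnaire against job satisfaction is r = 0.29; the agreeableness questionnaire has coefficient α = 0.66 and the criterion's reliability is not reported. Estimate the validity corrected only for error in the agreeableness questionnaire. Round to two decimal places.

Single correction: r_c = r_obs / √r_xx = 0.29 / √0.66 = 0.29 / 0.8124 ≈ 0.36.

0.36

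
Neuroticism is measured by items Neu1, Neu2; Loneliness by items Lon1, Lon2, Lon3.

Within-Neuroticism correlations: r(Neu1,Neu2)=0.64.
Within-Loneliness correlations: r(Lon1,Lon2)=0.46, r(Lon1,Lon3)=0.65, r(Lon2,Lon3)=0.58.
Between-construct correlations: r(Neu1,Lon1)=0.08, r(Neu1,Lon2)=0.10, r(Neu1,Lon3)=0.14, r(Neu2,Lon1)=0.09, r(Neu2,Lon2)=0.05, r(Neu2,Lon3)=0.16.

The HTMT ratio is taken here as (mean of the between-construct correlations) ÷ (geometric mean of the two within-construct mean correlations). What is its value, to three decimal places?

Mean heterotrait r = 0.62/6 = 0.1033.
Mean within-Neu = 0.64/1 = 0.6400; mean within-Lon = 1.69/3 = 0.5633.
Geometric mean = √(0.6400 × 0.5633) = 0.6004.
HTMT = 0.1033 / 0.6004 = 0.172.

0.172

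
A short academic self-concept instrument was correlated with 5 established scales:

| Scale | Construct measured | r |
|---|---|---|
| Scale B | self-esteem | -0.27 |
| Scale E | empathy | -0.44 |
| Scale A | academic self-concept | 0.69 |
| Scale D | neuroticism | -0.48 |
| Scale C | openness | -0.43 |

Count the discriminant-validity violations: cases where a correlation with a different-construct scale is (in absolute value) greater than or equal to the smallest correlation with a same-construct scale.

0

Convergent (same construct = academic self-concept): Scale A.
Smallest convergent = 0.69. Discriminant |r|: 0.27, 0.44, 0.48, 0.43; count ≥ 0.69 → 0.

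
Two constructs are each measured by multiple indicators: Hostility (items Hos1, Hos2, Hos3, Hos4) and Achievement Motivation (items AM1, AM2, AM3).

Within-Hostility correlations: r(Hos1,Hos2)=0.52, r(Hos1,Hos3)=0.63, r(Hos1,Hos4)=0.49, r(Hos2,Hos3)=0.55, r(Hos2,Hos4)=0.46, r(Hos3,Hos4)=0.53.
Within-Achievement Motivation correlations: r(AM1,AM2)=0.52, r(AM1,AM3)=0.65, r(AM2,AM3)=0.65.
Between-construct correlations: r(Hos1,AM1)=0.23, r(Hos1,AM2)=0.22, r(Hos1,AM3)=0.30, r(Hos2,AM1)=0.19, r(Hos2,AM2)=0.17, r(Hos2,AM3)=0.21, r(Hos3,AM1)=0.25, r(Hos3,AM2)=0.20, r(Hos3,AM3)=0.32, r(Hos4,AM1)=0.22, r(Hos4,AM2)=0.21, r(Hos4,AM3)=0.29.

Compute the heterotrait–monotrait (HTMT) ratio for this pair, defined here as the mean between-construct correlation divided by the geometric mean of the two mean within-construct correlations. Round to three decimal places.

0.413

Mean between = 2.81/12 = 0.2342.
Mean within-Hos = 3.18/6 = 0.5300; mean within-AM = 1.82/3 = 0.6067.
Geometric mean = √(0.5300 × 0.6067) = 0.5671.
HTMT = 0.2342 / 0.5671 = 0.413.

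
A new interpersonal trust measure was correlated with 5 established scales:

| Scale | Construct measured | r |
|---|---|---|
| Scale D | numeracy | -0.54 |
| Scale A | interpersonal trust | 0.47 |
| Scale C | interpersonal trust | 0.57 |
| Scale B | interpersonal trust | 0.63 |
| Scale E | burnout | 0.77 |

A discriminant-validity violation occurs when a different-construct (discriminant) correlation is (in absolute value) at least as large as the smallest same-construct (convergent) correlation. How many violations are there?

2

Convergent (same construct = interpersonal trust): Scale A, Scale C, Scale B.
Smallest convergent = 0.47. Discriminant |r|: 0.54, 0.77; count ≥ 0.47 → 2.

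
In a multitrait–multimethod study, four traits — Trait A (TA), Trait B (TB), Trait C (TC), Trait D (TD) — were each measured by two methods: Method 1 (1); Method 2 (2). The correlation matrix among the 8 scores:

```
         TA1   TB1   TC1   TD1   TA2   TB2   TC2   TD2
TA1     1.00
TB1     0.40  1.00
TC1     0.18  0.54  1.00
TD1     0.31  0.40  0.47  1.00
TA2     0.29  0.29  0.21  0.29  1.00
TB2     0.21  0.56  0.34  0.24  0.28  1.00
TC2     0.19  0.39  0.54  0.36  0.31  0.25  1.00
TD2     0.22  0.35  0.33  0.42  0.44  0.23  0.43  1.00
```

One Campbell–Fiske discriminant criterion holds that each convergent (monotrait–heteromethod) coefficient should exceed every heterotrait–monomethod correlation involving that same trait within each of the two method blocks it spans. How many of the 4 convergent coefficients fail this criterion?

3

Each convergent coefficient versus the relevant comparison correlations:
TA (methods 1·2): 0.29 vs {0.40, 0.28, 0.18, 0.31, 0.31, 0.44} → fail.
TB (methods 1·2): 0.56 vs {0.40, 0.28, 0.54, 0.25, 0.40, 0.23} → pass.
TC (methods 1·2): 0.54 vs {0.18, 0.31, 0.54, 0.25, 0.47, 0.43} → fail.
TD (methods 1·2): 0.42 vs {0.31, 0.44, 0.40, 0.23, 0.47, 0.43} → fail.
3 of 4 fail.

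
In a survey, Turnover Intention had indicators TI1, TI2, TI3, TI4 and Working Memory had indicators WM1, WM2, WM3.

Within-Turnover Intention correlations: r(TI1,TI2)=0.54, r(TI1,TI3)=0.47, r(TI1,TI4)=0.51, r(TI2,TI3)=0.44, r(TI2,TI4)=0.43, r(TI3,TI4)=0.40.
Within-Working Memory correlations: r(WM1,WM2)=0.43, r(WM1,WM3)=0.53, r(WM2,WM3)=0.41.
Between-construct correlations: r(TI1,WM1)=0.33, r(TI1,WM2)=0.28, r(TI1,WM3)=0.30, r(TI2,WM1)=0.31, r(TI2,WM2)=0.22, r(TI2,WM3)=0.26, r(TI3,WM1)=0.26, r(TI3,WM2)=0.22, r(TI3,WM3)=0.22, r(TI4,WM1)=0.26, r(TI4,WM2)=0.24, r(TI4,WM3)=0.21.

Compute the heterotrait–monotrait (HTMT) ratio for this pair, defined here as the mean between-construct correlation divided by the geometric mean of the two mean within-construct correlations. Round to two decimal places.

0.56

Mean between = 3.11/12 = 0.2592.
Mean within-TI = 2.79/6 = 0.4650; mean within-WM = 1.37/3 = 0.4567.
Geometric mean = √(0.4650 × 0.4567) = 0.4608.
HTMT = 0.2592 / 0.4608 = 0.56.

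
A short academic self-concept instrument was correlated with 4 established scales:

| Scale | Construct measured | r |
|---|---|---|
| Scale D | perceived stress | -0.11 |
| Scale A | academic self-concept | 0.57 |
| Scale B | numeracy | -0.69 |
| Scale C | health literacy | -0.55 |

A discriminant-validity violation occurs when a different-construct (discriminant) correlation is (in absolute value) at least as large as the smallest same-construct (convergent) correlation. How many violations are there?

1

Convergent (same construct = academic self-concept): Scale A.
Smallest convergent = 0.57. Discriminant |r|: 0.11, 0.69, 0.55; count ≥ 0.57 → 1.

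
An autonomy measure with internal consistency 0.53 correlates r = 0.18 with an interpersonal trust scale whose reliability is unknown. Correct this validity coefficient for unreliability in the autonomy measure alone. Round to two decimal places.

0.25

Single correction: r_c = r_obs / √r_xx = 0.18 / √0.53 = 0.18 / 0.7280 ≈ 0.25.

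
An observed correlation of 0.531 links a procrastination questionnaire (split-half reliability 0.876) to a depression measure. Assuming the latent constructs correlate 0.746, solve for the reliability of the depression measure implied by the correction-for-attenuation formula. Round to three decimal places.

r_true = r_obs / √(r_xx · r_yy) ⇒ 0.746 = 0.531 / √(0.876 · r_yy).
√(0.876 · r_yy) = 0.531 / 0.746 = 0.7118; 0.876 · r_yy = 0.5067; r_yy = 0.5067 / 0.876 ≈ 0.578.

0.578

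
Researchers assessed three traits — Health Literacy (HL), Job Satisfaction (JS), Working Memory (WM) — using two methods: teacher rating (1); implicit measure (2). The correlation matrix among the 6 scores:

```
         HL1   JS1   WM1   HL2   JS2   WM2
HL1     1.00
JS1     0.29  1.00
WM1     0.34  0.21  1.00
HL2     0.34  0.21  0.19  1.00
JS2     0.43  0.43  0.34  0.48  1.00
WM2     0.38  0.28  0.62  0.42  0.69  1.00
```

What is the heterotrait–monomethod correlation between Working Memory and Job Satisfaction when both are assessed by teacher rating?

0.21

Different traits, same method: r(WM1, JS1) = 0.21.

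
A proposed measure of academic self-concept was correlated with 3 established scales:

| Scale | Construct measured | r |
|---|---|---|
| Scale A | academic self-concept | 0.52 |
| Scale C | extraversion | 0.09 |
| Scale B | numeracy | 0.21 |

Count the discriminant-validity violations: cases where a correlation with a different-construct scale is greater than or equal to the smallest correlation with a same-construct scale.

0

Convergent (same construct = academic self-concept): Scale A.
Smallest convergent = 0.52. Discriminant values: 0.09, 0.21; count ≥ 0.52 → 0.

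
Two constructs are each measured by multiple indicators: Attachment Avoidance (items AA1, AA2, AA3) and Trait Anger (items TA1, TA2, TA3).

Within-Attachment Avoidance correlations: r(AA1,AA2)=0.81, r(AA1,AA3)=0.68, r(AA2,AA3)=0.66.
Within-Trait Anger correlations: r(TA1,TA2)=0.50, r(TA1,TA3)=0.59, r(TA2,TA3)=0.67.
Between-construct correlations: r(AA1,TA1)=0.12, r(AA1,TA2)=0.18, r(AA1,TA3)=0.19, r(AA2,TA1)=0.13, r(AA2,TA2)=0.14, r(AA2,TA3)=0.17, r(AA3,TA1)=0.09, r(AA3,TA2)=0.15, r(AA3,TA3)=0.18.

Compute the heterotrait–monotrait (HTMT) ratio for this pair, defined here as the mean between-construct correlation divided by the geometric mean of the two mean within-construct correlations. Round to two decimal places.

Mean between = 1.35/9 = 0.1500.
Mean within-AA = 2.15/3 = 0.7167; mean within-TA = 1.76/3 = 0.5867.
Geometric mean = √(0.7167 × 0.5867) = 0.6485.
HTMT = 0.1500 / 0.6485 = 0.23.

0.23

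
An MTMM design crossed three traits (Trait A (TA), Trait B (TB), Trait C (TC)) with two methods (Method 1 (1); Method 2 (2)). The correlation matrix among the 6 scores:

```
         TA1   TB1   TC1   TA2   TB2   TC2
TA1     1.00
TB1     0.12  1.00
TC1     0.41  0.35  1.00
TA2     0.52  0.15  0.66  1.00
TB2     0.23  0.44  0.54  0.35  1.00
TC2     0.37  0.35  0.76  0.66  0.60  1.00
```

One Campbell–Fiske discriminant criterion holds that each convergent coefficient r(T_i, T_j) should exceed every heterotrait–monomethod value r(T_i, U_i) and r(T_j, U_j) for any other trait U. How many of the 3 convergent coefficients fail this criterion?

Convergent coefficients and their comparison sets:
TA (methods 1·2): 0.52 vs {0.12, 0.35, 0.41, 0.66} → fail.
TB (methods 1·2): 0.44 vs {0.12, 0.35, 0.35, 0.60} → fail.
TC (methods 1·2): 0.76 vs {0.41, 0.66, 0.35, 0.60} → pass.
2 of 3 fail.

2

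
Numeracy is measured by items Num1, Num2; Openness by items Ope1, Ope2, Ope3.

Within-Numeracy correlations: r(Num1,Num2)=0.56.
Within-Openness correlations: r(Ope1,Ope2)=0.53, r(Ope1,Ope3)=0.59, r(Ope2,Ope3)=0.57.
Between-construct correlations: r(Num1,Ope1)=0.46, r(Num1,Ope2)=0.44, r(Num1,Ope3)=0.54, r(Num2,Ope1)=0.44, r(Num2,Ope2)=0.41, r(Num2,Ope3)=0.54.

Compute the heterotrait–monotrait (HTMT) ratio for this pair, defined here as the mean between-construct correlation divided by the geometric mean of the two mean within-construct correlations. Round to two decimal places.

Mean heterotrait r = 2.83/6 = 0.4717.
Mean within-Num = 0.56/1 = 0.5600; mean within-Ope = 1.69/3 = 0.5633.
Geometric mean = √(0.5600 × 0.5633) = 0.5616.
HTMT = 0.4717 / 0.5616 = 0.84.

0.84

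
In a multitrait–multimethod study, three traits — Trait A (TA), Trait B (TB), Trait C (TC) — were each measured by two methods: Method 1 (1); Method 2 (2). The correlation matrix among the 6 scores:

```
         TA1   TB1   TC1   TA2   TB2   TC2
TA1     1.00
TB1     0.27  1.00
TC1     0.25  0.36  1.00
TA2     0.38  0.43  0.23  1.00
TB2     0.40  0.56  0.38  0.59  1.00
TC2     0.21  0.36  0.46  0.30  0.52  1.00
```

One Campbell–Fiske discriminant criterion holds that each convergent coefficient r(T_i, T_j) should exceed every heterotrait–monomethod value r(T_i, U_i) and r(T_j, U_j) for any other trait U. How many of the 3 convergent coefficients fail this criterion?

Each convergent coefficient versus the relevant comparison correlations:
TA (methods 1·2): 0.38 vs {0.27, 0.59, 0.25, 0.30} → fail.
TB (methods 1·2): 0.56 vs {0.27, 0.59, 0.36, 0.52} → fail.
TC (methods 1·2): 0.46 vs {0.25, 0.30, 0.36, 0.52} → fail.
3 of 3 fail.

3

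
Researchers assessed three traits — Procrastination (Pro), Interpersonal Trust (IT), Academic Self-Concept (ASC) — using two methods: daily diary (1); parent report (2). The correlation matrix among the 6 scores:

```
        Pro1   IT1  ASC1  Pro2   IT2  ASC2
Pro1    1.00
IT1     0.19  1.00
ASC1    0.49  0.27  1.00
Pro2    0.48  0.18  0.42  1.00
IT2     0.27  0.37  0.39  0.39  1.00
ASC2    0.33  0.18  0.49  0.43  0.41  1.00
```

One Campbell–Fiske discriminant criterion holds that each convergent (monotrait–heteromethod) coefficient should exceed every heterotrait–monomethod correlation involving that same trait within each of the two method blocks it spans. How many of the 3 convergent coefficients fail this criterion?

3

Convergent coefficients and their comparison sets:
Pro (methods 1·2): 0.48 vs {0.19, 0.39, 0.49, 0.43} → fail.
IT (methods 1·2): 0.37 vs {0.19, 0.39, 0.27, 0.41} → fail.
ASC (methods 1·2): 0.49 vs {0.49, 0.43, 0.27, 0.41} → fail.
3 of 3 fail.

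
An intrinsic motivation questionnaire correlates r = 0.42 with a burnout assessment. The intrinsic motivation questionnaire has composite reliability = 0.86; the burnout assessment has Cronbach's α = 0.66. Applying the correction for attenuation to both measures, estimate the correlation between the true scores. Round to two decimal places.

0.56

r_true = r_obs / √(r_xx · r_yy) = 0.42 / √(0.86 × 0.66) = 0.42 / √0.5676 = 0.42 / 0.7534 ≈ 0.56.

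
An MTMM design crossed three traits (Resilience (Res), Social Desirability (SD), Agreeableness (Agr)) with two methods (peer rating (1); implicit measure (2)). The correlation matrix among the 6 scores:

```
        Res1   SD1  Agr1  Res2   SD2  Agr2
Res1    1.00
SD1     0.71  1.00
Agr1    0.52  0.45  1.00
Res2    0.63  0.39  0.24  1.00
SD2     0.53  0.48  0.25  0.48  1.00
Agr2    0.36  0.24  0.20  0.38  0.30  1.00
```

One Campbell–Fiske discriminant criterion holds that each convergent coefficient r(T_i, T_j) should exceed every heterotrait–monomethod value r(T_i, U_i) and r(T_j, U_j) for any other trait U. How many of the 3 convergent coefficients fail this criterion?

3

Checking each validity diagonal entry against its comparison values:
Res (methods 1·2): 0.63 vs {0.71, 0.48, 0.52, 0.38} → fail.
SD (methods 1·2): 0.48 vs {0.71, 0.48, 0.45, 0.30} → fail.
Agr (methods 1·2): 0.20 vs {0.52, 0.38, 0.45, 0.30} → fail.
3 of 3 fail.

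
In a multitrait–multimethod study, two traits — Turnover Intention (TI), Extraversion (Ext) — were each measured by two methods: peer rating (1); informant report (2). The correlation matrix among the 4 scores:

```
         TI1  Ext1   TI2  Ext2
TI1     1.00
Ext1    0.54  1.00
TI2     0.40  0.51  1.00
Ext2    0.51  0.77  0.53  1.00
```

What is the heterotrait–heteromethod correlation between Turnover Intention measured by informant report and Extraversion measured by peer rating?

0.51

Different traits and methods: r(TI2, Ext1) = 0.51.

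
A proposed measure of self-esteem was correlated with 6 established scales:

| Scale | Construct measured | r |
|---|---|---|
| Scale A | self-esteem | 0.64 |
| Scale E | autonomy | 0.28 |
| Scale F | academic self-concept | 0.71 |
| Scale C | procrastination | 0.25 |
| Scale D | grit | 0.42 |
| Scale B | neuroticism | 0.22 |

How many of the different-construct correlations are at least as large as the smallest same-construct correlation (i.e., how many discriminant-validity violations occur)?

Convergent (same construct = self-esteem): Scale A.
Smallest convergent = 0.64. Discriminant values: 0.28, 0.71, 0.25, 0.42, 0.22; count ≥ 0.64 → 1.

1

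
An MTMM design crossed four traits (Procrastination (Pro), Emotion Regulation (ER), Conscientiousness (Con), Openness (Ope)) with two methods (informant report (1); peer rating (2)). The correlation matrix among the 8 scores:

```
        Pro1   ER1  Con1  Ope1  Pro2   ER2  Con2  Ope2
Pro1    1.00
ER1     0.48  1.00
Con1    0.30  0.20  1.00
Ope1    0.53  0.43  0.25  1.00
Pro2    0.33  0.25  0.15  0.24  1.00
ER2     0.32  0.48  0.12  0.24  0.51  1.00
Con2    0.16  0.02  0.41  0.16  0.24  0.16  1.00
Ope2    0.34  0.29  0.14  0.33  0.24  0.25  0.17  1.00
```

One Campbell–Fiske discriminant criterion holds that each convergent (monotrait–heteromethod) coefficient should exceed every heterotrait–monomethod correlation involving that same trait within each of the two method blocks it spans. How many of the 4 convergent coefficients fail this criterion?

Checking each validity diagonal entry against its comparison values:
Pro (methods 1·2): 0.33 vs {0.48, 0.51, 0.30, 0.24, 0.53, 0.24} → fail.
ER (methods 1·2): 0.48 vs {0.48, 0.51, 0.20, 0.16, 0.43, 0.25} → fail.
Con (methods 1·2): 0.41 vs {0.30, 0.24, 0.20, 0.16, 0.25, 0.17} → pass.
Ope (methods 1·2): 0.33 vs {0.53, 0.24, 0.43, 0.25, 0.25, 0.17} → fail.
3 of 4 fail.

3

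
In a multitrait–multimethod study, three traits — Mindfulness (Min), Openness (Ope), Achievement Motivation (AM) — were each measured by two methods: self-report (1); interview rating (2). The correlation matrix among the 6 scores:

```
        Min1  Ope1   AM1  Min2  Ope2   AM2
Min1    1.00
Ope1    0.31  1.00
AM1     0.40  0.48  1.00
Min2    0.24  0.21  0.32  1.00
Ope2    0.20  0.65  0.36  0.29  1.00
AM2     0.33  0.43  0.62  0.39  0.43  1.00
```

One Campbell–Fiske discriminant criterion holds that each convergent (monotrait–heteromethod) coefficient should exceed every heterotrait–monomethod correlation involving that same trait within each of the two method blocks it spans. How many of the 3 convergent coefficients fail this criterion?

Checking each validity diagonal entry against its comparison values:
Min (methods 1·2): 0.24 vs {0.31, 0.29, 0.40, 0.39} → fail.
Ope (methods 1·2): 0.65 vs {0.31, 0.29, 0.48, 0.43} → pass.
AM (methods 1·2): 0.62 vs {0.40, 0.39, 0.48, 0.43} → pass.
1 of 3 fail.

1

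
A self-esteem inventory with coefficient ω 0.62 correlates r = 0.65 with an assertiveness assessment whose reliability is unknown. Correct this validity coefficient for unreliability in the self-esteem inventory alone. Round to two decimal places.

Single correction: r_c = r_obs / √r_xx = 0.65 / √0.62 = 0.65 / 0.7874 ≈ 0.83.

0.83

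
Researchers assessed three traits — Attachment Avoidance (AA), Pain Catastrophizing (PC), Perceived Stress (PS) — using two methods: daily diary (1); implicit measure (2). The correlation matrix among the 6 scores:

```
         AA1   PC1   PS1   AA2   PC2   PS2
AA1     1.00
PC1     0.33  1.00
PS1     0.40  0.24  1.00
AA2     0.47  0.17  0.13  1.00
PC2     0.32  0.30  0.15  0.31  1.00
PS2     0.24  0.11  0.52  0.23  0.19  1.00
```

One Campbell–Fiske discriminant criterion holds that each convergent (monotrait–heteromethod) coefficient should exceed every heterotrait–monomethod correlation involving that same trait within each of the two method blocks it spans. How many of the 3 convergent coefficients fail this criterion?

Convergent coefficients and their comparison sets:
AA (methods 1·2): 0.47 vs {0.33, 0.31, 0.40, 0.23} → pass.
PC (methods 1·2): 0.30 vs {0.33, 0.31, 0.24, 0.19} → fail.
PS (methods 1·2): 0.52 vs {0.40, 0.23, 0.24, 0.19} → pass.
1 of 3 fail.

1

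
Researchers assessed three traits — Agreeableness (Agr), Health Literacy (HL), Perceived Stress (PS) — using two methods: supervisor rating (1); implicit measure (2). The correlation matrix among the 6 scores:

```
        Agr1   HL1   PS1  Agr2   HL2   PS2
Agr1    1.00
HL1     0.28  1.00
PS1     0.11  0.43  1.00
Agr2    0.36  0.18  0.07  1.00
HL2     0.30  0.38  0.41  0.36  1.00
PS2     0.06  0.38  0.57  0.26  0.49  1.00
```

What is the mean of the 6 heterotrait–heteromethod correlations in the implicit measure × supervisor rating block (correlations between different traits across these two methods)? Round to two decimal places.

HTHM values (method 2 × method 1): 0.18, 0.07, 0.30, 0.41, 0.06, 0.38; mean = 1.40/6 = 0.23.

0.23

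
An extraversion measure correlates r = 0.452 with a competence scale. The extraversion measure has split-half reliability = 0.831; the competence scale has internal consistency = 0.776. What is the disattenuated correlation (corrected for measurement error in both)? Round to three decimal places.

0.563

r_true = r_obs / √(r_xx · r_yy) = 0.452 / √(0.831 × 0.776) = 0.452 / √0.644856 = 0.452 / 0.8030 ≈ 0.563.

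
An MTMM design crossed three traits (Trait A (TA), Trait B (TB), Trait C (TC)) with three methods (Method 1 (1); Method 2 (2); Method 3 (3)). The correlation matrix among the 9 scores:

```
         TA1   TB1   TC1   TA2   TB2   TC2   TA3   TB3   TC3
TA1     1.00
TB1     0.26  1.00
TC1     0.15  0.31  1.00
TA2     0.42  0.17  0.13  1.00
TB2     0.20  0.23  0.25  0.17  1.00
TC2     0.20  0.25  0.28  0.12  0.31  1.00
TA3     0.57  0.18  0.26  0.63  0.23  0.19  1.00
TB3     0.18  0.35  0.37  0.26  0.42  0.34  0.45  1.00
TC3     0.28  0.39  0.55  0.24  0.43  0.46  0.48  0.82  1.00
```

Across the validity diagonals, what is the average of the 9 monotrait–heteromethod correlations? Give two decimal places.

0.43

Convergent values: 0.42, 0.57, 0.63, 0.23, 0.35, 0.42, 0.28, 0.55, 0.46; mean = 3.91/9 = 0.43.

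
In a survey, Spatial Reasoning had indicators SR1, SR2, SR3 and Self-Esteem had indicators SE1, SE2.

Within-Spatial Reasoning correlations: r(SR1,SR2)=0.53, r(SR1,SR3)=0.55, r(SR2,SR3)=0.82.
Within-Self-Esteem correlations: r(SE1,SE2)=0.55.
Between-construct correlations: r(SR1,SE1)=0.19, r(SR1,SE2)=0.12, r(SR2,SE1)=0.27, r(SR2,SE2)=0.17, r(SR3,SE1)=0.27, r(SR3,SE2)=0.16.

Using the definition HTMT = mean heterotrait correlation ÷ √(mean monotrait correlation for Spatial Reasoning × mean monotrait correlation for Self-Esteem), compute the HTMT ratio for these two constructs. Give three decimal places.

0.333

Mean heterotrait r = 1.18/6 = 0.1967.
Mean within-SR = 1.90/3 = 0.6333; mean within-SE = 0.55/1 = 0.5500.
Geometric mean = √(0.6333 × 0.5500) = 0.5902.
HTMT = 0.1967 / 0.5902 = 0.333.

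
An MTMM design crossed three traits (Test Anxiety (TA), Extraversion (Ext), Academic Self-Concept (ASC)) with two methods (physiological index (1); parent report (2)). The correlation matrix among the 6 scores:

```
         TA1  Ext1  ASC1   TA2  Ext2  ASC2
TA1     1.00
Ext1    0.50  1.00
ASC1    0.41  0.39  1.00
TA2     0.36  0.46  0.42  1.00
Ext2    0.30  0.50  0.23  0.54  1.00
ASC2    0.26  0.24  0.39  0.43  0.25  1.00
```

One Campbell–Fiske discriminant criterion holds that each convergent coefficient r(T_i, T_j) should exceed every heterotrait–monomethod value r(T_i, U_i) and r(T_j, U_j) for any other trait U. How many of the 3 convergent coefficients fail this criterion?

Checking each validity diagonal entry against its comparison values:
TA (methods 1·2): 0.36 vs {0.50, 0.54, 0.41, 0.43} → fail.
Ext (methods 1·2): 0.50 vs {0.50, 0.54, 0.39, 0.25} → fail.
ASC (methods 1·2): 0.39 vs {0.41, 0.43, 0.39, 0.25} → fail.
3 of 3 fail.

3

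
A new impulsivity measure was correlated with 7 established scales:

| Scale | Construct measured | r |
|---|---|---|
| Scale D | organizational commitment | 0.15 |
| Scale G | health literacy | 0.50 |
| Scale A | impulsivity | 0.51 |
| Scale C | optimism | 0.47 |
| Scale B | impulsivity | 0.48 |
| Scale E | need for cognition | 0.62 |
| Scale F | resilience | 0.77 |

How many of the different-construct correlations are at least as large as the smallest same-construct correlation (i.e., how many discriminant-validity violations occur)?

3

Convergent (same construct = impulsivity): Scale A, Scale B.
Smallest convergent = 0.48. Discriminant values: 0.15, 0.50, 0.47, 0.62, 0.77; count ≥ 0.48 → 3.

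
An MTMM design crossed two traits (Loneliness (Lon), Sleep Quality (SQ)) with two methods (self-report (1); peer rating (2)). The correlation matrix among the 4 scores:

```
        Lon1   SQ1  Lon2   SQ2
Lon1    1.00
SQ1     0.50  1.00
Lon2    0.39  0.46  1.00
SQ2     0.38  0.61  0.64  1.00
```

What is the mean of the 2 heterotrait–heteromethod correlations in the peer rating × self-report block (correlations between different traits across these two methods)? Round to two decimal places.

HTHM values (method 2 × method 1): 0.46, 0.38; mean = 0.84/2 = 0.42.

0.42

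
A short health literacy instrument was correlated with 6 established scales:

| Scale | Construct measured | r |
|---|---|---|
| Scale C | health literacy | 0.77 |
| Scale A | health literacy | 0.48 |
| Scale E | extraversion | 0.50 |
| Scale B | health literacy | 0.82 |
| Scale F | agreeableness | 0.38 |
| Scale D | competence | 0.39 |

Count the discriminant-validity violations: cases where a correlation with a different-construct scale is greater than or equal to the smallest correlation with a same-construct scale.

1

Convergent (same construct = health literacy): Scale C, Scale A, Scale B.
Smallest convergent = 0.48. Discriminant values: 0.50, 0.38, 0.39; count ≥ 0.48 → 1.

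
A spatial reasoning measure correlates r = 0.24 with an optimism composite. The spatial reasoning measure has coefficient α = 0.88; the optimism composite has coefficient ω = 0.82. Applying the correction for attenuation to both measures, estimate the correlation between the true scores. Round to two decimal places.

r_true = r_obs / √(r_xx · r_yy) = 0.24 / √(0.88 × 0.82) = 0.24 / √0.7216 = 0.24 / 0.8495 ≈ 0.28.

0.28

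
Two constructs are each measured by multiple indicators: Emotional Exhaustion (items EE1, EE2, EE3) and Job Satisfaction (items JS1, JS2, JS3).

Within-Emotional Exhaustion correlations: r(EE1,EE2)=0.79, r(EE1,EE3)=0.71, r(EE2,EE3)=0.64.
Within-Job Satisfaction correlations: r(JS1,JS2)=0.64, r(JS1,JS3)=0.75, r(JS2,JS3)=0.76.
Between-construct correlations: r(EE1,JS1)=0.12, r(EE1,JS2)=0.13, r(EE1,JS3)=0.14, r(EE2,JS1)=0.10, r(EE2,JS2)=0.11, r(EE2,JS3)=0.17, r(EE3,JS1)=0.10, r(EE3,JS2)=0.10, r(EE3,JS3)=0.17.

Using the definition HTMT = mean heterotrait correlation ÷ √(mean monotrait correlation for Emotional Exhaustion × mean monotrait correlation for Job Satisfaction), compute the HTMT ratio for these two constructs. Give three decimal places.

0.177

Mean heterotrait r = 1.14/9 = 0.1267.
Mean within-EE = 2.14/3 = 0.7133; mean within-JS = 2.15/3 = 0.7167.
Geometric mean = √(0.7133 × 0.7167) = 0.7150.
HTMT = 0.1267 / 0.7150 = 0.177.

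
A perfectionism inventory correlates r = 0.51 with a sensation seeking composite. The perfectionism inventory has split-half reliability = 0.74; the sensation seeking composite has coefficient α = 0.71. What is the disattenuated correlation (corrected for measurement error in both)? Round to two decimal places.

0.70

r_true = r_obs / √(r_xx · r_yy) = 0.51 / √(0.74 × 0.71) = 0.51 / √0.5254 = 0.51 / 0.7248 ≈ 0.70.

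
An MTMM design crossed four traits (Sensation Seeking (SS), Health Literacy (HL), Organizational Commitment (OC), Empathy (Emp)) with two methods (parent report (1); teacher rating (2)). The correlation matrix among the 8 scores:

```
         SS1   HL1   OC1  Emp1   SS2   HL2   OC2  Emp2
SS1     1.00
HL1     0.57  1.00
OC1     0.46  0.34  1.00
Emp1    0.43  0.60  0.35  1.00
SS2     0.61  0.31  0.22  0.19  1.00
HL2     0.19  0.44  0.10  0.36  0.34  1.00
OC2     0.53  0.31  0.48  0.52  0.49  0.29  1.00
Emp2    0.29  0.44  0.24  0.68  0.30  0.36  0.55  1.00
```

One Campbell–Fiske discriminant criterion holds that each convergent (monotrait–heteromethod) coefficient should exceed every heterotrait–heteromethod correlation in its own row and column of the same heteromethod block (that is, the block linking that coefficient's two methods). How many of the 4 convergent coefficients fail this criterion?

Each convergent coefficient versus the relevant comparison correlations:
SS (methods 1·2): 0.61 vs {0.19, 0.31, 0.53, 0.22, 0.29, 0.19} → pass.
HL (methods 1·2): 0.44 vs {0.31, 0.19, 0.31, 0.10, 0.44, 0.36} → fail.
OC (methods 1·2): 0.48 vs {0.22, 0.53, 0.10, 0.31, 0.24, 0.52} → fail.
Emp (methods 1·2): 0.68 vs {0.19, 0.29, 0.36, 0.44, 0.52, 0.24} → pass.
2 of 4 fail.

2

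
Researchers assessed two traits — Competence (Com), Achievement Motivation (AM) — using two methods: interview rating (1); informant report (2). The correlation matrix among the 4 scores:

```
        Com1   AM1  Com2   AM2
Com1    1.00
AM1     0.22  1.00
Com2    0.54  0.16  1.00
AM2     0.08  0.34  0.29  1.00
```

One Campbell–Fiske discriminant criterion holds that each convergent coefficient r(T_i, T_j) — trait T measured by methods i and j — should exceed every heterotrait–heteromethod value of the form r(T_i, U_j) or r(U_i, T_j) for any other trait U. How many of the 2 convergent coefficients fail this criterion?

Each convergent coefficient versus the relevant comparison correlations:
Com (methods 1·2): 0.54 vs {0.08, 0.16} → pass.
AM (methods 1·2): 0.34 vs {0.16, 0.08} → pass.
0 of 2 fail.

0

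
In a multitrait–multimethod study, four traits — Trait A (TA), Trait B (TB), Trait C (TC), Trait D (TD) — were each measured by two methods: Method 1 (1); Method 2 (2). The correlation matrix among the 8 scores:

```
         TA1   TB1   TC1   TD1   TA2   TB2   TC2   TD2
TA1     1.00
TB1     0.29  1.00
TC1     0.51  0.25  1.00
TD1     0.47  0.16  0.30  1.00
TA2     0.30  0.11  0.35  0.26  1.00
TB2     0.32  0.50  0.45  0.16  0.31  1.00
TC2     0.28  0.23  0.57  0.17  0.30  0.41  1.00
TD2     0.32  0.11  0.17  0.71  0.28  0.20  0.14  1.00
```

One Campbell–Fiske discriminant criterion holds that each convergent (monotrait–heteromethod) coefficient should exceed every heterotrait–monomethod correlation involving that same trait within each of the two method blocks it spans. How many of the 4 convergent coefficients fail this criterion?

1

Each convergent coefficient versus the relevant comparison correlations:
TA (methods 1·2): 0.30 vs {0.29, 0.31, 0.51, 0.30, 0.47, 0.28} → fail.
TB (methods 1·2): 0.50 vs {0.29, 0.31, 0.25, 0.41, 0.16, 0.20} → pass.
TC (methods 1·2): 0.57 vs {0.51, 0.30, 0.25, 0.41, 0.30, 0.14} → pass.
TD (methods 1·2): 0.71 vs {0.47, 0.28, 0.16, 0.20, 0.30, 0.14} → pass.
1 of 4 fail.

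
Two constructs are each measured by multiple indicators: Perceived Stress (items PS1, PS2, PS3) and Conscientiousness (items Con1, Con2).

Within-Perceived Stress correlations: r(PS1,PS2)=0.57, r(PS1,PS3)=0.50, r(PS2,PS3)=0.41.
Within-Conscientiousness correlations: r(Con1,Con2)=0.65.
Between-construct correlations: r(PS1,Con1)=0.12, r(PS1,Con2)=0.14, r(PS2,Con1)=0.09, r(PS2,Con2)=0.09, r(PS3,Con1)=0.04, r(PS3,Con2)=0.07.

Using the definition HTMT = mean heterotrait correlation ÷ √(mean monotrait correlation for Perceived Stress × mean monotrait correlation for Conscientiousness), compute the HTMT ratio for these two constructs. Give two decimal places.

0.16

Between-construct mean = 0.55/6 = 0.0917.
Mean within-PS = 1.48/3 = 0.4933; mean within-Con = 0.65/1 = 0.6500.
Geometric mean = √(0.4933 × 0.6500) = 0.5663.
HTMT = 0.0917 / 0.5663 = 0.16.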